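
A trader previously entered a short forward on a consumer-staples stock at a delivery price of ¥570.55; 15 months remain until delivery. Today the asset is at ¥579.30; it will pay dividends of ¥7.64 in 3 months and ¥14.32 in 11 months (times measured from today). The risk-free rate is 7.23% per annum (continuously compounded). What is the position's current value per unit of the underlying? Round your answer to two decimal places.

PV(remaining dividends) I = 7.64·e^(−0.0723·3/12) + 14.32·e^(−0.0723·11/12) = 20.9049
Current forward F = (S − I)·e^(rT) = (579.30 − 20.9049)·e^(0.0723·15/12) = 558.3951 × 1.094585 = 611.2109
Value (long) = (F − K)·e^(−rT) = (611.2109 − 570.55) × 0.913589 = 37.1474
Short position value = −(long value) = -¥37.15

-¥37.15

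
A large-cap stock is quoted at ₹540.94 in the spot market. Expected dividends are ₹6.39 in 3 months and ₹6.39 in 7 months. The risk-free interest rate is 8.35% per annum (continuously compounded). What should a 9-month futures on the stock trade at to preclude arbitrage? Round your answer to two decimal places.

₹562.76

PV(dividends) I = 6.39·e^(−0.0835·3/12) + 6.39·e^(−0.0835·7/12)
I = 6.2580 + 6.0862 = 12.3442
F = (S − I)·e^(rT) = (540.94 − 12.3442) · e^(0.0835·9/12)
= 528.5958 · e^0.062625 = 528.5958 × 1.064628 = ₹562.76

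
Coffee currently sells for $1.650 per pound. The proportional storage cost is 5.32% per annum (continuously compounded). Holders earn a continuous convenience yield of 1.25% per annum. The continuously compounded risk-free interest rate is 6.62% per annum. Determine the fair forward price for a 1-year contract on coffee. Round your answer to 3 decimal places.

Net carry = r + u − y = 0.0662 + 0.0532 − 0.0125 = 0.1069
F = S·e^((r+u−y)T) = 1.650 · e^(0.1069 × 1) = 1.650 · e^0.106900
= 1.650 × 1.112823 = $1.836 per pound

$1.836 per pound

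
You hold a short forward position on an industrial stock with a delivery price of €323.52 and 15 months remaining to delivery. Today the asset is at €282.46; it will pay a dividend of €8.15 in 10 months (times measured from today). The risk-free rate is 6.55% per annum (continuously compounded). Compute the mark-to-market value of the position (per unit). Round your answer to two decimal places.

€23.34

PV(remaining dividends) I = 8.15·e^(−0.0655·10/12) = 7.7171
Current forward F = (S − I)·e^(rT) = (282.46 − 7.7171)·e^(0.0655·15/12) = 274.7429 × 1.085320 = 298.1840
Value (long) = (F − K)·e^(−rT) = (298.1840 − 323.52) × 0.921387 = -23.3443
Short position value = −(long value) = €23.34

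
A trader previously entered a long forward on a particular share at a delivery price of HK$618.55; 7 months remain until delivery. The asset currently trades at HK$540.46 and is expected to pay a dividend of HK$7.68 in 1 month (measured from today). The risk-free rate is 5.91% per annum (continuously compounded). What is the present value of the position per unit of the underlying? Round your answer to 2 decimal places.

-HK$64.77

PV(remaining dividends) I = 7.68·e^(−0.0591·1/12) = 7.6423
Current forward F = (S − I)·e^(rT) = (540.46 − 7.6423)·e^(0.0591·7/12) = 532.8177 × 1.035076 = 551.5068
Value (long) = (F − K)·e^(−rT) = (551.5068 − 618.55) × 0.966112 = -64.7712
Value = -HK$64.77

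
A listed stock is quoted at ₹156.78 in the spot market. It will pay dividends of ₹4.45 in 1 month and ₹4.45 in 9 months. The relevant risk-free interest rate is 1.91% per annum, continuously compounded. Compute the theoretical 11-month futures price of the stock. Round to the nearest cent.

PV(dividends) I = 4.45·e^(−0.0191·1/12) + 4.45·e^(−0.0191·9/12)
I = 4.4429 + 4.3867 = 8.8296
F = (S − I)·e^(rT) = (156.78 − 8.8296) · e^(0.0191·11/12)
= 147.9504 · e^0.017508 = 147.9504 × 1.017662 = ₹150.56

₹150.56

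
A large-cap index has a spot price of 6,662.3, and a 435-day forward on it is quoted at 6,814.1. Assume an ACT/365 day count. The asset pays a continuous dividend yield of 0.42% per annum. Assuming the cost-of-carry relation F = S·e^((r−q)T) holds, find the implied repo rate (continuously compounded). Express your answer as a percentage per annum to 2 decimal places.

2.31%

From F = S·e^((r−q)T): (r − q) = ln(F/S)/T
ln(6814.1/6662.3) = ln(1.022785) = 0.022529
(r − q) = 0.022529 / (435/365) = 0.018904
r = ln(F/S)/T + q = 0.018904 + 0.0042 = 0.023104
r = 2.31%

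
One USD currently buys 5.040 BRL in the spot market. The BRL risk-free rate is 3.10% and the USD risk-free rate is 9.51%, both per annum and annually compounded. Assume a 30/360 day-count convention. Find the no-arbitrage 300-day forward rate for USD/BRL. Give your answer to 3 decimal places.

By covered interest parity, F = S · (1+r_BRL)^T / (1+r_USD)^T
= 5.040 × 1.025767 / 1.078644 = 5.040 × 0.950978
F = 4.793 BRL per USD

4.793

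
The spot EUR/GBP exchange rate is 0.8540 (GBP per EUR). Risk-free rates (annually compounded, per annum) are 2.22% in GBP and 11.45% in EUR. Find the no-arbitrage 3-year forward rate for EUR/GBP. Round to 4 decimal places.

0.6589

By covered interest parity, F = S · (1+r_GBP)^T / (1+r_EUR)^T
= 0.8540 × 1.068089 / 1.384332 = 0.8540 × 0.771556
F = 0.6589 GBP per EUR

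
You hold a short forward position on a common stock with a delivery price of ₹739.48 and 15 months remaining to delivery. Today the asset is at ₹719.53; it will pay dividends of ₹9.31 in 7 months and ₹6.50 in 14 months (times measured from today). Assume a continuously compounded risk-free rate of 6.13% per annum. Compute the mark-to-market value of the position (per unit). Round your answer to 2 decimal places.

-₹19.56

PV(remaining dividends) I = 9.31·e^(−0.0613·7/12) + 6.50·e^(−0.0613·14/12) = 15.0343
Current forward F = (S − I)·e^(rT) = (719.53 − 15.0343)·e^(0.0613·15/12) = 704.4957 × 1.079637 = 760.5996
Value (long) = (F − K)·e^(−rT) = (760.5996 − 739.48) × 0.926237 = 19.5618
Short position value = −(long value) = -₹19.56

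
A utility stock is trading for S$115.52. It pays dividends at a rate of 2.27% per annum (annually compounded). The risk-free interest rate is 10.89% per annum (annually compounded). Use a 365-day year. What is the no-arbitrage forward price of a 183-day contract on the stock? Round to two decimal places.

F = S · (1+r)^T / (1+q)^T
= 115.52 × 1.053192 / 1.011317 = 115.52 × 1.041406
F = S$120.30

S$120.30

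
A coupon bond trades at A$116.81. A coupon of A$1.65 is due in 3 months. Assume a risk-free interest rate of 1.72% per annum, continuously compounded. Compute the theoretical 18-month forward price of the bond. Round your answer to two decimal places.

PV(coupons) I = 1.65·e^(−0.0172·3/12)
I = 1.6429
F = (S − I)·e^(rT) = (116.81 − 1.6429) · e^(0.0172·18/12)
= 115.1671 · e^0.025800 = 115.1671 × 1.026136 = A$118.18

A$118.18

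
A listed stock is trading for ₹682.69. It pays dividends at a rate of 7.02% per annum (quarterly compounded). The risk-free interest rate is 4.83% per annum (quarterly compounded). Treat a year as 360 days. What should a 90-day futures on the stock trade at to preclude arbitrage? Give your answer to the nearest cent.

F = S · (1+r/4)^(4T) / (1+q/4)^(4T)
= 682.69 × 1.012075 / 1.017550 = 682.69 × 0.994619
F = ₹679.02

₹679.02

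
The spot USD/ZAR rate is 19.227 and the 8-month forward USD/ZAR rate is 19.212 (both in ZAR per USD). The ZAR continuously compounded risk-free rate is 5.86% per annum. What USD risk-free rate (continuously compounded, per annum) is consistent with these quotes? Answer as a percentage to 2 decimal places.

5.98%

F = S·e^((r_ZAR − r_USD)T) ⇒ r_USD = r_ZAR − ln(F/S)/T
ln(19.212/19.227) = -0.000780; /(8/12) = -0.001170
r_USD = 0.0586 + 0.001170 = 0.059770
r_USD = 5.98%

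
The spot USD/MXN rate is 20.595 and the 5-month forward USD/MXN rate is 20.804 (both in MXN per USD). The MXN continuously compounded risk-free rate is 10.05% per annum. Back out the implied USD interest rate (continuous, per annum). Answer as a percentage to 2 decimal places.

7.63%

F = S·e^((r_MXN − r_USD)T) ⇒ r_USD = r_MXN − ln(F/S)/T
ln(20.804/20.595) = 0.010097; /(5/12) = 0.024233
r_USD = 0.1005 − 0.024233 = 0.076267
r_USD = 7.63%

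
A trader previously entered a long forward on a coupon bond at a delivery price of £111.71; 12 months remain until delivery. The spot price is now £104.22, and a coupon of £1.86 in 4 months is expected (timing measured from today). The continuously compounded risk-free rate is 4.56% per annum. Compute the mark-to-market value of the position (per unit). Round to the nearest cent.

PV(remaining coupons) I = 1.86·e^(−0.0456·4/12) = 1.8319
Current forward F = (S − I)·e^(rT) = (104.22 − 1.8319)·e^(0.0456·12/12) = 102.3881 × 1.046656 = 107.1651
Value (long) = (F − K)·e^(−rT) = (107.1651 − 111.71) × 0.955424 = -4.3423
Value = -£4.34

-£4.34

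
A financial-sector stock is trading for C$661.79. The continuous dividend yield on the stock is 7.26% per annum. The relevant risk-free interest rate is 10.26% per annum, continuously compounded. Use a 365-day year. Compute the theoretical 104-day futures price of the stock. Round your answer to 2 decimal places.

C$667.47

F = S·e^((r − q)T) = 661.79 · e^((0.1026 − 0.0726) × 104/365)
= 661.79 · e^0.008548 = 661.79 × 1.008585
F = C$667.47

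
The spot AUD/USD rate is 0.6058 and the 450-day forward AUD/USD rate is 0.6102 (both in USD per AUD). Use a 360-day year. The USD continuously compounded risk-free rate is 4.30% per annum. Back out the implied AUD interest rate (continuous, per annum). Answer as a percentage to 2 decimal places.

F = S·e^((r_USD − r_AUD)T) ⇒ r_AUD = r_USD − ln(F/S)/T
ln(0.6102/0.6058) = 0.007237; /(450/360) = 0.005790
r_AUD = 0.0430 − 0.005790 = 0.037210
r_AUD = 3.72%

3.72%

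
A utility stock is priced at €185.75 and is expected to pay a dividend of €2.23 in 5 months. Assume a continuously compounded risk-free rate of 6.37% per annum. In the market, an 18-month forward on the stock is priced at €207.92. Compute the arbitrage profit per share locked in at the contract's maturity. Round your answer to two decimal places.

PV(dividends) I = 2.23·e^(−0.0637·5/12) = 2.1716
Fair forward F* = (S − I)·e^(rT) = (185.75 − 2.1716)·e^0.095550 = 183.5784 × 1.100264 = 201.9847
Market €207.92 > fair 201.9847: forward overpriced → cash-and-carry (borrow at r, buy the stock and collect the dividends, short the forward).
Profit at T = |F_mkt − F*| = |207.92 − 201.9847| = €5.94 per share

€5.94 per share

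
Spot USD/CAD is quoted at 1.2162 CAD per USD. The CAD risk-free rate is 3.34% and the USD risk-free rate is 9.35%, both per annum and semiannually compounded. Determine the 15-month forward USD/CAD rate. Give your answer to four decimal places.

1.1308

By covered interest parity, F = S · (1+r_CAD/2)^(2T) / (1+r_USD/2)^(2T)
= 1.2162 × 1.042274 / 1.121005 = 1.2162 × 0.929767
F = 1.1308 CAD per USD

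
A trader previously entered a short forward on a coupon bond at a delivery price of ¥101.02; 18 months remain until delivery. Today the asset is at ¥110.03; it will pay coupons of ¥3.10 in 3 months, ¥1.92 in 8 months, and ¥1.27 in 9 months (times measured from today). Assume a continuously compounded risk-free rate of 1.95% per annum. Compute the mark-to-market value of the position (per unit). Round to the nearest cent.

-¥5.69

PV(remaining coupons) I = 3.10·e^(−0.0195·3/12) + 1.92·e^(−0.0195·8/12) + 1.27·e^(−0.0195·9/12) = 6.2317
Current forward F = (S − I)·e^(rT) = (110.03 − 6.2317)·e^(0.0195·18/12) = 103.7983 × 1.029682 = 106.8792
Value (long) = (F − K)·e^(−rT) = (106.8792 − 101.02) × 0.971174 = 5.6903
Short position value = −(long value) = -¥5.69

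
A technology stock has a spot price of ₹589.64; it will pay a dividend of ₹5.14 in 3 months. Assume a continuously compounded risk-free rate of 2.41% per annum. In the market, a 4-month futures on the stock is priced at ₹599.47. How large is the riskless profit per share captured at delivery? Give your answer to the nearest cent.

PV(dividends) I = 5.14·e^(−0.0241·3/12) = 5.1091
Fair futures F* = (S − I)·e^(rT) = (589.64 − 5.1091)·e^0.008033 = 584.5309 × 1.008065 = 589.2451
Market ₹599.47 > fair 589.2451: forward overpriced → cash-and-carry (borrow at r, buy the stock and collect the dividends, short the forward).
Profit at T = |F_mkt − F*| = |599.47 − 589.2451| = ₹10.22 per share

₹10.22 per share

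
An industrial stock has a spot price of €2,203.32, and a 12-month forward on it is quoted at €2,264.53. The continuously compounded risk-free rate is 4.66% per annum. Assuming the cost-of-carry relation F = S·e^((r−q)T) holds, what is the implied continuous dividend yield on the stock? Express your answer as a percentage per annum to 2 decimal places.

From F = S·e^((r−q)T): (r − q) = ln(F/S)/T
ln(2264.53/2203.32) = ln(1.027781) = 0.027402
(r − q) = 0.027402 / (12/12) = 0.027402
q = r − ln(F/S)/T = 0.0466 − 0.027402 = 0.019198
q = 1.92%

1.92%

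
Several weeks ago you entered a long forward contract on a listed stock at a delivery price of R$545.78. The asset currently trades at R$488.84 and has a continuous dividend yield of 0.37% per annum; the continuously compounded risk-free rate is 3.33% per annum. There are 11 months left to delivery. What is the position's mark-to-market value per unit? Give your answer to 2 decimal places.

Current fair forward for the remaining 11 months: F = S·e^((r − q)·T), (r − q) = 0.0333 − 0.0037 = 0.0296
F = 488.84 · e^(0.0296 × 11/12) = 488.84 × 1.027505 = 502.2855
Value of long forward = (F − K)·e^(−rT) = (502.2855 − 545.78) · e^(−0.0333·11/12)
= -43.4945 × 0.969936 = -42.19

-R$42.19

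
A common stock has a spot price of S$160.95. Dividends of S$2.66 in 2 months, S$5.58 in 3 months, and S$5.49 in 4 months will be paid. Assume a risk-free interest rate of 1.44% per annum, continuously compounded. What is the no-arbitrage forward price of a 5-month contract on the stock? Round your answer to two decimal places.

S$148.16

PV(dividends) I = 2.66·e^(−0.0144·2/12) + 5.58·e^(−0.0144·3/12) + 5.49·e^(−0.0144·4/12)
I = 2.6536 + 5.5599 + 5.4637 = 13.6772
F = (S − I)·e^(rT) = (160.95 − 13.6772) · e^(0.0144·5/12)
= 147.2728 · e^0.006000 = 147.2728 × 1.006018 = S$148.16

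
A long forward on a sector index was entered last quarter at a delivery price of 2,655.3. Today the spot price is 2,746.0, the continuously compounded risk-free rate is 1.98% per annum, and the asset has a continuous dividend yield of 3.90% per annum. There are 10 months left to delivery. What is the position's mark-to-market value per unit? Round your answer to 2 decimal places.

46.34

Current fair forward for the remaining 10 months: F = S·e^((r − q)·T), (r − q) = 0.0198 − 0.0390 = -0.0192
F = 2746.0 · e^(-0.0192 × 10/12) = 2746.0 × 0.98412732 = 2702.4136
Value of long forward = (F − K)·e^(−rT) = (2702.4136 − 2655.3) · e^(−0.0198·10/12)
= 47.1136 × 0.98363538 = 46.34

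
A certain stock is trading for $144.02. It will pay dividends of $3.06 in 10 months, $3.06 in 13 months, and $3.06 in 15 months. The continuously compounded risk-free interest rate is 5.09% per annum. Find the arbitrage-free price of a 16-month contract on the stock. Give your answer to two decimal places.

PV(dividends) I = 3.06·e^(−0.0509·10/12) + 3.06·e^(−0.0509·13/12) + 3.06·e^(−0.0509·15/12)
I = 2.9329 + 2.8958 + 2.8714 = 8.7001
F = (S − I)·e^(rT) = (144.02 − 8.7001) · e^(0.0509·16/12)
= 135.3199 · e^0.067867 = 135.3199 × 1.070223 = $144.82

$144.82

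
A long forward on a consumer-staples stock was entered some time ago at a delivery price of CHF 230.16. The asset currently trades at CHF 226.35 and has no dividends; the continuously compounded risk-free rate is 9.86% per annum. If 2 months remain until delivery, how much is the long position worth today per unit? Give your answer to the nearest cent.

Current fair forward for the remaining 2 months: F = S·e^(r·T), r = 0.0986
F = 226.35 · e^(0.0986 × 2/12) = 226.35 × 1.016569 = 230.1004
Value of long forward = (F − K)·e^(−rT) = (230.1004 − 230.16) · e^(−0.0986·2/12)
= -0.0596 × 0.983701 = -0.06

-CHF 0.06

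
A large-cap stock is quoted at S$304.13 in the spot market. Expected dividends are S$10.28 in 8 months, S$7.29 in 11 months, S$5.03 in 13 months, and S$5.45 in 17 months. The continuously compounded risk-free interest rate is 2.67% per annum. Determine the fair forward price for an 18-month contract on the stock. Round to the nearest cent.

S$288.09

PV(dividends) I = 10.28·e^(−0.0267·8/12) + 7.29·e^(−0.0267·11/12) + 5.03·e^(−0.0267·13/12) + 5.45·e^(−0.0267·17/12)
I = 10.0986 + 7.1137 + 4.8866 + 5.2477 = 27.3466
F = (S − I)·e^(rT) = (304.13 − 27.3466) · e^(0.0267·18/12)
= 276.7834 · e^0.040050 = 276.7834 × 1.040863 = S$288.09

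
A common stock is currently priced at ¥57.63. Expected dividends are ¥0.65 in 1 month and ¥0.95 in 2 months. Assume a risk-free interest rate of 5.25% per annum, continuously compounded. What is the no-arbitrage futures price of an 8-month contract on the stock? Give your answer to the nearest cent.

¥58.04

PV(dividends) I = 0.65·e^(−0.0525·1/12) + 0.95·e^(−0.0525·2/12)
I = 0.6472 + 0.9417 = 1.5889
F = (S − I)·e^(rT) = (57.63 − 1.5889) · e^(0.0525·8/12)
= 56.0411 · e^0.035000 = 56.0411 × 1.035620 = ¥58.04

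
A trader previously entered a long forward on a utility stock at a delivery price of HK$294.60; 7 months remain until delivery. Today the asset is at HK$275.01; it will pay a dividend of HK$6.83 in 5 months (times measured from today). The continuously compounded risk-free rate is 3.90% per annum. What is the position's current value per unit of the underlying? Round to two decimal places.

-HK$19.68

PV(remaining dividends) I = 6.83·e^(−0.0390·5/12) = 6.7199
Current forward F = (S − I)·e^(rT) = (275.01 − 6.7199)·e^(0.0390·7/12) = 268.2901 × 1.023011 = 274.4637
Value (long) = (F − K)·e^(−rT) = (274.4637 − 294.60) × 0.977507 = -19.6834
Value = -HK$19.68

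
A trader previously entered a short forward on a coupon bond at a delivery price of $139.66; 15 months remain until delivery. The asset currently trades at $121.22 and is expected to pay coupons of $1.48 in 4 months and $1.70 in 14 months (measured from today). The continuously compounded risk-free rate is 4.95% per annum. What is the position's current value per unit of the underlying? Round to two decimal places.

$13.12

PV(remaining coupons) I = 1.48·e^(−0.0495·4/12) + 1.70·e^(−0.0495·14/12) = 3.0604
Current forward F = (S − I)·e^(rT) = (121.22 − 3.0604)·e^(0.0495·15/12) = 118.1596 × 1.063829 = 125.7016
Value (long) = (F − K)·e^(−rT) = (125.7016 − 139.66) × 0.940000 = -13.1209
Short position value = −(long value) = $13.12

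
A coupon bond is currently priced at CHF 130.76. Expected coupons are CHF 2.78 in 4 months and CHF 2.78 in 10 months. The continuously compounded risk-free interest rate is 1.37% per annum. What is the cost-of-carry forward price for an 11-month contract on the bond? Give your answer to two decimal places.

PV(coupons) I = 2.78·e^(−0.0137·4/12) + 2.78·e^(−0.0137·10/12)
I = 2.7673 + 2.7484 = 5.5157
F = (S − I)·e^(rT) = (130.76 − 5.5157) · e^(0.0137·11/12)
= 125.2443 · e^0.012558 = 125.2443 × 1.012637 = CHF 126.83

CHF 126.83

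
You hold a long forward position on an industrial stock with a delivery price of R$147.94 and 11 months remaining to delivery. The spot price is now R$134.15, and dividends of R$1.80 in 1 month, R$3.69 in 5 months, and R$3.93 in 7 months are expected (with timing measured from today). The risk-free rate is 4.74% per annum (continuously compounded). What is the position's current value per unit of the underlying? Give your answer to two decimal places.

PV(remaining dividends) I = 1.80·e^(−0.0474·1/12) + 3.69·e^(−0.0474·5/12) + 3.93·e^(−0.0474·7/12) = 9.2336
Current forward F = (S − I)·e^(rT) = (134.15 − 9.2336)·e^(0.0474·11/12) = 124.9164 × 1.044408 = 130.4637
Value (long) = (F − K)·e^(−rT) = (130.4637 − 147.94) × 0.957480 = -16.7332
Value = -R$16.73

-R$16.73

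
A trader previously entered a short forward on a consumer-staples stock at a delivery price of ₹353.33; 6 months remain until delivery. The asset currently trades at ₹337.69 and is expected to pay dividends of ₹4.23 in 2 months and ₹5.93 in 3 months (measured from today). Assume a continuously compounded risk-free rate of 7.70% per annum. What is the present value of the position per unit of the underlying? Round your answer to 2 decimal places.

PV(remaining dividends) I = 4.23·e^(−0.0770·2/12) + 5.93·e^(−0.0770·3/12) = 9.9930
Current forward F = (S − I)·e^(rT) = (337.69 − 9.9930)·e^(0.0770·6/12) = 327.6970 × 1.039251 = 340.5594
Value (long) = (F − K)·e^(−rT) = (340.5594 − 353.33) × 0.962232 = -12.2883
Short position value = −(long value) = ₹12.29

₹12.29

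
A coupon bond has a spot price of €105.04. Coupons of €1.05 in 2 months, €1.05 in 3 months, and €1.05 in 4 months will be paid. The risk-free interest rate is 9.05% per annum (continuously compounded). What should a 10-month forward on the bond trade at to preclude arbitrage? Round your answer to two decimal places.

€109.95

PV(coupons) I = 1.05·e^(−0.0905·2/12) + 1.05·e^(−0.0905·3/12) + 1.05·e^(−0.0905·4/12)
I = 1.0343 + 1.0265 + 1.0188 = 3.0796
F = (S − I)·e^(rT) = (105.04 − 3.0796) · e^(0.0905·10/12)
= 101.9604 · e^0.075417 = 101.9604 × 1.078334 = €109.95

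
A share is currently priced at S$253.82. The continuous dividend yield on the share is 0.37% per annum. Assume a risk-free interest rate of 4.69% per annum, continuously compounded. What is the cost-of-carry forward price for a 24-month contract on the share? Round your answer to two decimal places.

S$276.73

F = S·e^((r − q)T) = 253.82 · e^((0.0469 − 0.0037) × 24/12)
= 253.82 · e^0.086400 = 253.82 × 1.090242
F = S$276.73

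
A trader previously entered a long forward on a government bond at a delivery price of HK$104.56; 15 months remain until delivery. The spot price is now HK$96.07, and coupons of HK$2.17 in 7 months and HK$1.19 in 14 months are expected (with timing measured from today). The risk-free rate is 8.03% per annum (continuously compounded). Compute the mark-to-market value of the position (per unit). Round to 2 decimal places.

-HK$1.66

PV(remaining coupons) I = 2.17·e^(−0.0803·7/12) + 1.19·e^(−0.0803·14/12) = 3.1543
Current forward F = (S − I)·e^(rT) = (96.07 − 3.1543)·e^(0.0803·15/12) = 92.9157 × 1.105585 = 102.7262
Value (long) = (F − K)·e^(−rT) = (102.7262 − 104.56) × 0.904498 = -1.6587
Value = -HK$1.66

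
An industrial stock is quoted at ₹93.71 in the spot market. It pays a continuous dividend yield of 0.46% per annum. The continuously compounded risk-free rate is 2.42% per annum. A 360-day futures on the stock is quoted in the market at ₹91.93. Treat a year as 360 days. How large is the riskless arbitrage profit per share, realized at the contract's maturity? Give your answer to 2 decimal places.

Fair futures: F* = S·e^(carry·T), with carry = (r − q) = 0.0242 − 0.0046 = 0.0196
F* = 93.71 · e^(0.0196 × 360/360) = 93.71 · e^0.019600 = 93.71 × 1.019793 = ₹95.5648
Market ₹91.93 < fair ₹95.5648: forward underpriced → reverse cash-and-carry (short spot, go long the forward).
At maturity, profit = |F_mkt − F*| = |91.93 − 95.5648| = ₹3.63 per share

₹3.63 per share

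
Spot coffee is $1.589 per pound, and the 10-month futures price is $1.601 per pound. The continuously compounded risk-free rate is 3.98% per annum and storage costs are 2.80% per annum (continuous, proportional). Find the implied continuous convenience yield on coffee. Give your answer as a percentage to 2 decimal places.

F = S·e^((r+u−y)T) ⇒ (r+u−y) = ln(F/S)/T
ln(1.601/1.589) = 0.007524; /T ⇒ 0.009029
y = r + u − ln(F/S)/T = 0.0398 + 0.0280 − 0.009029 = 0.058771
y = 5.88%

5.88%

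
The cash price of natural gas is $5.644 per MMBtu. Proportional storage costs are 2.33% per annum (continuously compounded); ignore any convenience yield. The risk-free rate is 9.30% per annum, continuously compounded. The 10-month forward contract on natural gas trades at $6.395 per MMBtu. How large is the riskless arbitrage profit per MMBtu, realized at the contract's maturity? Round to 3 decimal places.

Fair forward: F* = S·e^(carry·T), with carry = (r + u) = 0.0930 + 0.0233 = 0.1163
F* = 5.644 · e^(0.1163 × 10/12) = 5.644 · e^0.096917 = 5.644 × 1.101769 = $6.2184
Market $6.395 > fair $6.2184: forward overpriced → cash-and-carry (buy spot, short the forward).
At maturity, profit = |F_mkt − F*| = |6.395 − 6.2184| = $0.177 per MMBtu

$0.177 per MMBtu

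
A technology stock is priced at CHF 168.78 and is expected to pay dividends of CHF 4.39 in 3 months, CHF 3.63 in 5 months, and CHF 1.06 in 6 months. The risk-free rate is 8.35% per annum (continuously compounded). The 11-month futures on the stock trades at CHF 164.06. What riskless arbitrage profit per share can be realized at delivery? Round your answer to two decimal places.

PV(dividends) I = 4.39·e^(−0.0835·3/12) + 3.63·e^(−0.0835·5/12) + 1.06·e^(−0.0835·6/12) = 8.8218
Fair futures F* = (S − I)·e^(rT) = (168.78 − 8.8218)·e^0.076542 = 159.9582 × 1.079548 = 172.6826
Market CHF 164.06 < fair 172.6826: forward underpriced → reverse cash-and-carry (short the stock, invest proceeds at r, pay the dividends, go long the forward).
Profit at T = |F_mkt − F*| = |164.06 − 172.6826| = CHF 8.62 per share

CHF 8.62 per share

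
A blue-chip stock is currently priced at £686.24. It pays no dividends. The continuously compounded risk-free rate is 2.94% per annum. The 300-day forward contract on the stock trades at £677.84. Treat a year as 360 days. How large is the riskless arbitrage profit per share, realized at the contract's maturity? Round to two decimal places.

Fair forward: F* = S·e^(carry·T), with carry = r = 0.0294
F* = 686.24 · e^(0.0294 × 300/360) = 686.24 · e^0.024500 = 686.24 × 1.024803 = £703.2608
Market £677.84 < fair £703.2608: forward underpriced → reverse cash-and-carry (short spot, go long the forward).
At maturity, profit = |F_mkt − F*| = |677.84 − 703.2608| = £25.42 per share

£25.42 per share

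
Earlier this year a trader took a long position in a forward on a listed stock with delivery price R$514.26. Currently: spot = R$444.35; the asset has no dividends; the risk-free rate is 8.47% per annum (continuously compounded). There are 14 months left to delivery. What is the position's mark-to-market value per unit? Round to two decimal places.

Current fair forward for the remaining 14 months: F = S·e^(r·T), r = 0.0847
F = 444.35 · e^(0.0847 × 14/12) = 444.35 × 1.103864 = 490.5020
Value of long forward = (F − K)·e^(−rT) = (490.5020 − 514.26) · e^(−0.0847·14/12)
= -23.7580 × 0.905909 = -21.52

-R$21.52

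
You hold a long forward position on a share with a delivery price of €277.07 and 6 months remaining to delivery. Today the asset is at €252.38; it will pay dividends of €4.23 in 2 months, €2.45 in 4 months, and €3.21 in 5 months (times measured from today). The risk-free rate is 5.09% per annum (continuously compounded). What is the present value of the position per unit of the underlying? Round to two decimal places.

-€27.47

PV(remaining dividends) I = 4.23·e^(−0.0509·2/12) + 2.45·e^(−0.0509·4/12) + 3.21·e^(−0.0509·5/12) = 9.7457
Current forward F = (S − I)·e^(rT) = (252.38 − 9.7457)·e^(0.0509·6/12) = 242.6343 × 1.025777 = 248.8887
Value (long) = (F − K)·e^(−rT) = (248.8887 − 277.07) × 0.974871 = -27.4731
Value = -€27.47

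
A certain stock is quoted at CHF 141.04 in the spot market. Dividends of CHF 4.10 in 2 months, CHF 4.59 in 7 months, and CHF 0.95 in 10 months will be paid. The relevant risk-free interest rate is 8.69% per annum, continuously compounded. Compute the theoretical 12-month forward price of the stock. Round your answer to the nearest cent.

CHF 143.71

PV(dividends) I = 4.10·e^(−0.0869·2/12) + 4.59·e^(−0.0869·7/12) + 0.95·e^(−0.0869·10/12)
I = 4.0410 + 4.3631 + 0.8836 = 9.2877
F = (S − I)·e^(rT) = (141.04 − 9.2877) · e^(0.0869·12/12)
= 131.7523 · e^0.086900 = 131.7523 × 1.090788 = CHF 143.71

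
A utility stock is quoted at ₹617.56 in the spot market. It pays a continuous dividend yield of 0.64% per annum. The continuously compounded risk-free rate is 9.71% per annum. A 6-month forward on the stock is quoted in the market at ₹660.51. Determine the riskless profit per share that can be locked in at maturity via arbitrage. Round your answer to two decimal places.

Fair forward: F* = S·e^(carry·T), with carry = (r − q) = 0.0971 − 0.0064 = 0.0907
F* = 617.56 · e^(0.0907 × 6/12) = 617.56 · e^0.045350 = 617.56 × 1.046394 = ₹646.2111
Market ₹660.51 > fair ₹646.2111: forward overpriced → cash-and-carry (buy spot, short the forward).
At maturity, profit = |F_mkt − F*| = |660.51 − 646.2111| = ₹14.30 per share

₹14.30 per share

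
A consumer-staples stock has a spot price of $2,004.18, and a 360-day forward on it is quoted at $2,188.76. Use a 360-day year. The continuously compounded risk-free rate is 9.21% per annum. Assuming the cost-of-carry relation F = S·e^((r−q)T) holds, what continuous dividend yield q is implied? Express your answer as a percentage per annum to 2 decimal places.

From F = S·e^((r−q)T): (r − q) = ln(F/S)/T
ln(2188.76/2004.18) = ln(1.092098) = 0.088101
(r − q) = 0.088101 / (360/360) = 0.088101
q = r − ln(F/S)/T = 0.0921 − 0.088101 = 0.003999
q = 0.40%

0.40%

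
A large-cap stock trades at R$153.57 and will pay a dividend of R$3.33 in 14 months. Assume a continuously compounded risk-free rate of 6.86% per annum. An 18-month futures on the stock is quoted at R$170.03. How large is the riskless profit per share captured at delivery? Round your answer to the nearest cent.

R$3.22 per share

PV(dividends) I = 3.33·e^(−0.0686·14/12) = 3.0739
Fair futures F* = (S − I)·e^(rT) = (153.57 − 3.0739)·e^0.102900 = 150.4961 × 1.108381 = 166.8070
Market R$170.03 > fair 166.8070: forward overpriced → cash-and-carry (borrow at r, buy the stock and collect the dividends, short the forward).
Profit at T = |F_mkt − F*| = |170.03 − 166.8070| = R$3.22 per share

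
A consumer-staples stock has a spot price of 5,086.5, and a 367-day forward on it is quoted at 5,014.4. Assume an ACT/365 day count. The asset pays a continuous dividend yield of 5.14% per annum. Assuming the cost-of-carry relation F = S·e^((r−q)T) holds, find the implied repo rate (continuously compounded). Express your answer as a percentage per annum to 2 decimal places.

From F = S·e^((r−q)T): (r − q) = ln(F/S)/T
ln(5014.4/5086.5) = ln(0.985825) = -0.014276
(r − q) = -0.014276 / (367/365) = -0.014198
r = ln(F/S)/T + q = -0.014198 + 0.0514 = 0.037202
r = 3.72%

3.72%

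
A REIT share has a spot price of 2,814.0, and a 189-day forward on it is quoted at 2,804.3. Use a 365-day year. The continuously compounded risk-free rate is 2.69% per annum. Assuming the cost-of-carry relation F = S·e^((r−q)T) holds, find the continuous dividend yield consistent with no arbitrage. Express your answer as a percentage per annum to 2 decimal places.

3.36%

From F = S·e^((r−q)T): (r − q) = ln(F/S)/T
ln(2804.3/2814.0) = ln(0.996553) = -0.003453
(r − q) = -0.003453 / (189/365) = -0.006668
q = r − ln(F/S)/T = 0.0269 + 0.006668 = 0.033568
q = 3.36%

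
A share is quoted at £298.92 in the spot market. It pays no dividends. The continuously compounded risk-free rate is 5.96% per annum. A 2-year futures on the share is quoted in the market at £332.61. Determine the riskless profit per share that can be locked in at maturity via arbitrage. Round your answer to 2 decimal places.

£4.15 per share

Fair futures: F* = S·e^(carry·T), with carry = r = 0.0596
F* = 298.92 · e^(0.0596 × 2) = 298.92 · e^0.119200 = 298.92 × 1.126595 = £336.7618
Market £332.61 < fair £336.7618: forward underpriced → reverse cash-and-carry (short spot, go long the forward).
At maturity, profit = |F_mkt − F*| = |332.61 − 336.7618| = £4.15 per share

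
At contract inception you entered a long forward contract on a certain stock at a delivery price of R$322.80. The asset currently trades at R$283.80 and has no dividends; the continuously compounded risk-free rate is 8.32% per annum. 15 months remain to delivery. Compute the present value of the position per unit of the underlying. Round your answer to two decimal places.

Current fair forward for the remaining 15 months: F = S·e^(r·T), r = 0.0832
F = 283.80 · e^(0.0832 × 15/12) = 283.80 × 1.109600 = 314.9045
Value of long forward = (F − K)·e^(−rT) = (314.9045 − 322.80) · e^(−0.0832·15/12)
= -7.8955 × 0.901225 = -7.12

-R$7.12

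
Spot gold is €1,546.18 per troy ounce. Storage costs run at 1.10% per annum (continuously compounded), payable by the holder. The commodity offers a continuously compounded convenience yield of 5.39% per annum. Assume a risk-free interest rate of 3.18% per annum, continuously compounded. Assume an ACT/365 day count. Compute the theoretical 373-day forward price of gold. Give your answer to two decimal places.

Net carry = r + u − y = 0.0318 + 0.0110 − 0.0539 = -0.0111
F = S·e^((r+u−y)T) = 1546.18 · e^(-0.0111 × 373/365) = 1546.18 · e^-0.01134329
= 1546.18 × 0.98872080 = €1,528.74 per troy ounce

€1,528.74 per troy ounce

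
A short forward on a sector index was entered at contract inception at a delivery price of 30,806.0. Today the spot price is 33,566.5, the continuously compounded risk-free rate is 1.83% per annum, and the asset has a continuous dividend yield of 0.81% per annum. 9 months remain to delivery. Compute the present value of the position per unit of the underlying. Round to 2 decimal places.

-2977.13

Current fair forward for the remaining 9 months: F = S·e^((r − q)·T), (r − q) = 0.0183 − 0.0081 = 0.0102
F = 33566.5 · e^(0.0102 × 9/12) = 33566.5 × 1.00767934 = 33824.2686
Value of long forward = (F − K)·e^(−rT) = (33824.2686 − 30806.0) · e^(−0.0183·9/12)
= 3018.2686 × 0.98636876 = 2977.13
Short position value = −(long value) = -2977.13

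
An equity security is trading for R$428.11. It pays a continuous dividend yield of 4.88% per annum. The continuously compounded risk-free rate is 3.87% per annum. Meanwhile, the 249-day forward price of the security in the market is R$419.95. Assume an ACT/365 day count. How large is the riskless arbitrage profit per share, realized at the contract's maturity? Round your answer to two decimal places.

R$5.22 per share

Fair forward: F* = S·e^(carry·T), with carry = (r − q) = 0.0387 − 0.0488 = -0.0101
F* = 428.11 · e^(-0.0101 × 249/365) = 428.11 · e^-0.006890 = 428.11 × 0.993134 = R$425.1706
Market R$419.95 < fair R$425.1706: forward underpriced → reverse cash-and-carry (short spot, go long the forward).
At maturity, profit = |F_mkt − F*| = |419.95 − 425.1706| = R$5.22 per share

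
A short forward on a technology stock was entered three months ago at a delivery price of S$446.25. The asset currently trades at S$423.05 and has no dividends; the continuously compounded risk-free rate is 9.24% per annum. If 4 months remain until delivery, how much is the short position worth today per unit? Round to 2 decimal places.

Current fair forward for the remaining 4 months: F = S·e^(r·T), r = 0.0924
F = 423.05 · e^(0.0924 × 4/12) = 423.05 × 1.031279 = 436.2826
Value of long forward = (F − K)·e^(−rT) = (436.2826 − 446.25) · e^(−0.0924·4/12)
= -9.9674 × 0.969669 = -9.67
Short position value = −(long value) = S$9.67

S$9.67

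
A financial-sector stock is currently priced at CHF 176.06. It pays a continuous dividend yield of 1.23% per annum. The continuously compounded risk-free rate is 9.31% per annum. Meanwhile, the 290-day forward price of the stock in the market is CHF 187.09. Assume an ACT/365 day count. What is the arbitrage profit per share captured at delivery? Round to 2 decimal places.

Fair forward: F* = S·e^(carry·T), with carry = (r − q) = 0.0931 − 0.0123 = 0.0808
F* = 176.06 · e^(0.0808 × 290/365) = 176.06 · e^0.064197 = 176.06 × 1.066302 = CHF 187.7331
Market CHF 187.09 < fair CHF 187.7331: forward underpriced → reverse cash-and-carry (short spot, go long the forward).
At maturity, profit = |F_mkt − F*| = |187.09 − 187.7331| = CHF 0.64 per share

CHF 0.64 per share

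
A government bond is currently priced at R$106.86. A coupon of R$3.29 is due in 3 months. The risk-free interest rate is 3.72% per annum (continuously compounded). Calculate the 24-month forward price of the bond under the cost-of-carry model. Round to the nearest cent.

PV(coupons) I = 3.29·e^(−0.0372·3/12)
I = 3.2595
F = (S − I)·e^(rT) = (106.86 − 3.2595) · e^(0.0372·24/12)
= 103.6005 · e^0.074400 = 103.6005 × 1.077238 = R$111.60

R$111.60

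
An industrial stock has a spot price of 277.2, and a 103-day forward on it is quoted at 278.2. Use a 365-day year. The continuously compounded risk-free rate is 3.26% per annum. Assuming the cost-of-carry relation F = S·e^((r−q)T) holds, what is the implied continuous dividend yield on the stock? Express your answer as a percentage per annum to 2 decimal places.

From F = S·e^((r−q)T): (r − q) = ln(F/S)/T
ln(278.2/277.2) = ln(1.003608) = 0.003602
(r − q) = 0.003602 / (103/365) = 0.012764
q = r − ln(F/S)/T = 0.0326 − 0.012764 = 0.019836
q = 1.98%

1.98%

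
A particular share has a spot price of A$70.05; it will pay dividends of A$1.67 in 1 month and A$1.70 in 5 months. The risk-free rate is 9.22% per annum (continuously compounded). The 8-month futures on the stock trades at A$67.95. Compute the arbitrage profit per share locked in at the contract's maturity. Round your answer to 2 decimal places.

PV(dividends) I = 1.67·e^(−0.0922·1/12) + 1.70·e^(−0.0922·5/12) = 3.2931
Fair futures F* = (S − I)·e^(rT) = (70.05 − 3.2931)·e^0.061467 = 66.7569 × 1.063395 = 70.9890
Market A$67.95 < fair 70.9890: forward underpriced → reverse cash-and-carry (short the stock, invest proceeds at r, pay the dividends, go long the forward).
Profit at T = |F_mkt − F*| = |67.95 − 70.9890| = A$3.04 per share

A$3.04 per share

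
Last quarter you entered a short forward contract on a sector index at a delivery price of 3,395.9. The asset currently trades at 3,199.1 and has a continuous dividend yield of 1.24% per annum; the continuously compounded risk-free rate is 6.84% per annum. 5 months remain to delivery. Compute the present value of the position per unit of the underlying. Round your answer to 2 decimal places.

117.87

Current fair forward for the remaining 5 months: F = S·e^((r − q)·T), (r − q) = 0.0684 − 0.0124 = 0.0560
F = 3199.1 · e^(0.0560 × 5/12) = 3199.1 × 1.02360769 = 3274.6234
Value of long forward = (F − K)·e^(−rT) = (3274.6234 − 3395.9) · e^(−0.0684·5/12)
= -121.2766 × 0.97190229 = -117.87
Short position value = −(long value) = 117.87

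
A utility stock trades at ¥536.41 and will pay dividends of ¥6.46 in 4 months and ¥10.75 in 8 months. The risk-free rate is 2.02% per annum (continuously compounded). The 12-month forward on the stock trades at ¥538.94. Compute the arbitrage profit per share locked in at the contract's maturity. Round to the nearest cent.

¥8.95 per share

PV(dividends) I = 6.46·e^(−0.0202·4/12) + 10.75·e^(−0.0202·8/12) = 17.0229
Fair forward F* = (S − I)·e^(rT) = (536.41 − 17.0229)·e^0.020200 = 519.3871 × 1.020405 = 529.9852
Market ¥538.94 > fair 529.9852: forward overpriced → cash-and-carry (borrow at r, buy the stock and collect the dividends, short the forward).
Profit at T = |F_mkt − F*| = |538.94 − 529.9852| = ¥8.95 per share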